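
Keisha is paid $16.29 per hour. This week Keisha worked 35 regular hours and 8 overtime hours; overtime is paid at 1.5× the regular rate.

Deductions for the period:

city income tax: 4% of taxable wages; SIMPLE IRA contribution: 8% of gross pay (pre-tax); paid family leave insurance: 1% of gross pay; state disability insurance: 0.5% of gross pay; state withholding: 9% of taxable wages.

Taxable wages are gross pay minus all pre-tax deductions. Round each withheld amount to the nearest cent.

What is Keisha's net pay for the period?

$601.32

Regular pay: 35 × $16.29 = $570.15
Overtime pay: 8 × $16.29 × 1.5 = $195.48
Gross pay = $570.15 + $195.48 = $765.63
SIMPLE IRA contribution: $765.63 × 0.08 = $61.25
Taxable wages = $765.63 − $61.25 = $704.38
State withholding: $704.38 × 0.09 = $63.39
City income tax: $704.38 × 0.04 = $28.18
State disability insurance: $765.63 × 0.005 = $3.83
Paid family leave insurance: $765.63 × 0.01 = $7.66
Total deductions = $61.25 + $63.39 + $28.18 + $3.83 + $7.66 = $164.31
Net pay = $765.63 − $164.31 = $601.32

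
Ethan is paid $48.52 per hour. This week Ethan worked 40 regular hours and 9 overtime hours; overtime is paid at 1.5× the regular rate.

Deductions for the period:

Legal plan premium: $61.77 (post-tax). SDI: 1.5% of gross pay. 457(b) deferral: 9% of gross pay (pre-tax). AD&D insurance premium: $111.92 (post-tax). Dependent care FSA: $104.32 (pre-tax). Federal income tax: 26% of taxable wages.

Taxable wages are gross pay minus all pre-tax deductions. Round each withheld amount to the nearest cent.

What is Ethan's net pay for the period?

$1458.20

Regular pay: 40 × $48.52 = $1940.80
Overtime pay: 9 × $48.52 × 1.5 = $655.02
Gross pay = $1940.80 + $655.02 = $2595.82
457(b) deferral: $2595.82 × 0.09 = $233.62
Dependent care FSA: $104.32
Pre-tax total = $233.62 + $104.32 = $337.94
Taxable wages = $2595.82 − $337.94 = $2257.88
Federal income tax: $2257.88 × 0.26 = $587.05
SDI: $2595.82 × 0.015 = $38.94
AD&D insurance premium: $111.92
Legal plan premium: $61.77
Total deductions = $233.62 + $104.32 + $587.05 + $38.94 + $111.92 + $61.77 = $1137.62
Net pay = $2595.82 − $1137.62 = $1458.20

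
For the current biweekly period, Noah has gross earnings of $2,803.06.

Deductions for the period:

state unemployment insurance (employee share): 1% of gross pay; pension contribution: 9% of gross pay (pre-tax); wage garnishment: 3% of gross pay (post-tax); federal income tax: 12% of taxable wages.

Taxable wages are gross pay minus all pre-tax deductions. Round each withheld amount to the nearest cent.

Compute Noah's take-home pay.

Pension contribution: $2,803.06 × 0.09 = $252.28
Taxable wages = $2,803.06 − $252.28 = $2,550.78
Federal income tax: $2,550.78 × 0.12 = $306.09
State unemployment insurance (employee share): $2,803.06 × 0.01 = $28.03
Wage garnishment: $2,803.06 × 0.03 = $84.09
Total deductions = $252.28 + $306.09 + $28.03 + $84.09 = $670.49
Net pay = $2,803.06 − $670.49 = $2,132.57

$2,132.57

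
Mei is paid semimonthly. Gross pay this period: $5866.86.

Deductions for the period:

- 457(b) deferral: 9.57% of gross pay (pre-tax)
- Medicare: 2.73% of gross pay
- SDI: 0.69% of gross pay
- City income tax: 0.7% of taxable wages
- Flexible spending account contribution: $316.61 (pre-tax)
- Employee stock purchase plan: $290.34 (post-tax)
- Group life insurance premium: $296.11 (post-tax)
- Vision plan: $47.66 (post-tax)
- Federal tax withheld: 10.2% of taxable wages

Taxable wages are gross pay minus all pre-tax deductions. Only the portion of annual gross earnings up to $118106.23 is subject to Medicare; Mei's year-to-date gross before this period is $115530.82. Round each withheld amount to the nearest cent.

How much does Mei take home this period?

$3700.11

Flexible spending account contribution: $316.61
457(b) deferral: $5866.86 × 0.0957 = $561.46
Pre-tax total = $316.61 + $561.46 = $878.07
Taxable wages = $5866.86 − $878.07 = $4988.79
Federal tax withheld: $4988.79 × 0.102 = $508.86
City income tax: $4988.79 × 0.007 = $34.92
Medicare: only $118106.23 − $115530.82 = $2575.41 of this check is subject → $2575.41 × 0.0273 = $70.31
SDI: $5866.86 × 0.0069 = $40.48
Employee stock purchase plan: $290.34
Vision plan: $47.66
Group life insurance premium: $296.11
Total deductions = $316.61 + $561.46 + $508.86 + $34.92 + $70.31 + $40.48 + $290.34 + $47.66 + $296.11 = $2166.75
Net pay = $5866.86 − $2166.75 = $3700.11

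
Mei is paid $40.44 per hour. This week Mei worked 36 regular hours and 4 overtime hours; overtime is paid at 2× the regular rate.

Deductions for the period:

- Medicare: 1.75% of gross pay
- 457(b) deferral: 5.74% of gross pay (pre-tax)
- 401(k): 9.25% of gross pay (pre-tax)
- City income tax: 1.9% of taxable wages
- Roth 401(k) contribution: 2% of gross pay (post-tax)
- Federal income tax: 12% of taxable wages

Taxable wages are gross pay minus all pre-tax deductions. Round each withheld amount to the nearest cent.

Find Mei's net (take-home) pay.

$1,235.64

Regular pay: 36 × $40.44 = $1,455.84
Overtime pay: 4 × $40.44 × 2 = $323.52
Gross pay = $1,455.84 + $323.52 = $1,779.36
401(k): $1,779.36 × 0.0925 = $164.59
457(b) deferral: $1,779.36 × 0.0574 = $102.14
Pre-tax total = $164.59 + $102.14 = $266.73
Taxable wages = $1,779.36 − $266.73 = $1,512.63
Federal income tax: $1,512.63 × 0.12 = $181.52
City income tax: $1,512.63 × 0.019 = $28.74
Medicare: $1,779.36 × 0.0175 = $31.14
Roth 401(k) contribution: $1,779.36 × 0.02 = $35.59
Total deductions = $164.59 + $102.14 + $181.52 + $28.74 + $31.14 + $35.59 = $543.72
Net pay = $1,779.36 − $543.72 = $1,235.64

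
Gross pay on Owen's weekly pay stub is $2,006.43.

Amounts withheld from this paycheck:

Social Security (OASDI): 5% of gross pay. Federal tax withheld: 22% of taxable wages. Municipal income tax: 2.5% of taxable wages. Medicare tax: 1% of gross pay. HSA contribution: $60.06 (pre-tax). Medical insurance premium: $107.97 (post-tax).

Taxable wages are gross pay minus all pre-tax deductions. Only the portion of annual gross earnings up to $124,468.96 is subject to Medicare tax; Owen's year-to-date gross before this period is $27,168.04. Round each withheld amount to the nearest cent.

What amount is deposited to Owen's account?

HSA contribution: $60.06
Taxable wages = $2,006.43 − $60.06 = $1,946.37
Municipal income tax: $1,946.37 × 0.025 = $48.66
Federal tax withheld: $1,946.37 × 0.22 = $428.20
Medicare tax: cap not yet reached, full $2,006.43 is subject → $2,006.43 × 0.01 = $20.06
Social Security (OASDI): $2,006.43 × 0.05 = $100.32
Medical insurance premium: $107.97
Total deductions = $60.06 + $48.66 + $428.20 + $20.06 + $100.32 + $107.97 = $765.27
Net pay = $2,006.43 − $765.27 = $1,241.16

$1,241.16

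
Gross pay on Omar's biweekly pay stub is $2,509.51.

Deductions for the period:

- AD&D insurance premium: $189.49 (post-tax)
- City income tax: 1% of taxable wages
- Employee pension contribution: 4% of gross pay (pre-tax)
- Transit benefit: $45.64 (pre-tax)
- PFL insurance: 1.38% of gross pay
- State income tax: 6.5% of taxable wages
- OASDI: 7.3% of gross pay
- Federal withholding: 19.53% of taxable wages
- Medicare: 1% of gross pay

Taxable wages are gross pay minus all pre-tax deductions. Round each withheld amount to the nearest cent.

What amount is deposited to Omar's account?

Transit benefit: $45.64
Employee pension contribution: $2,509.51 × 0.04 = $100.38
Pre-tax total = $45.64 + $100.38 = $146.02
Taxable wages = $2,509.51 − $146.02 = $2,363.49
Federal withholding: $2,363.49 × 0.1953 = $461.59
State income tax: $2,363.49 × 0.065 = $153.63
City income tax: $2,363.49 × 0.01 = $23.63
OASDI: $2,509.51 × 0.073 = $183.19
Medicare: $2,509.51 × 0.01 = $25.10
PFL insurance: $2,509.51 × 0.0138 = $34.63
AD&D insurance premium: $189.49
Total deductions = $45.64 + $100.38 + $461.59 + $153.63 + $23.63 + $183.19 + $25.10 + $34.63 + $189.49 = $1,217.28
Net pay = $2,509.51 − $1,217.28 = $1,292.23

$1,292.23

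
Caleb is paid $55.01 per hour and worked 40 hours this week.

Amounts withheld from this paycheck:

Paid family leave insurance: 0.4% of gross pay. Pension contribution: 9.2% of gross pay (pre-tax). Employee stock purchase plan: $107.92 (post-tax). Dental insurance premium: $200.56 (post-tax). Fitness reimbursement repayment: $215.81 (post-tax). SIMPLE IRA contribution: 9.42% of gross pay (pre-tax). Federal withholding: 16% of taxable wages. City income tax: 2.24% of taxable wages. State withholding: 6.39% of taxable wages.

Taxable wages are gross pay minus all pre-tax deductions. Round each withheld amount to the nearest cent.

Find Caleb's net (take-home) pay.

Gross pay: 40 × $55.01 = $2200.40
SIMPLE IRA contribution: $2200.40 × 0.0942 = $207.28
Pension contribution: $2200.40 × 0.092 = $202.44
Pre-tax total = $207.28 + $202.44 = $409.72
Taxable wages = $2200.40 − $409.72 = $1790.68
City income tax: $1790.68 × 0.0224 = $40.11
State withholding: $1790.68 × 0.0639 = $114.42
Federal withholding: $1790.68 × 0.16 = $286.51
Paid family leave insurance: $2200.40 × 0.004 = $8.80
Fitness reimbursement repayment: $215.81
Employee stock purchase plan: $107.92
Dental insurance premium: $200.56
Total deductions = $207.28 + $202.44 + $40.11 + $114.42 + $286.51 + $8.80 + $215.81 + $107.92 + $200.56 = $1383.85
Net pay = $2200.40 − $1383.85 = $816.55

$816.55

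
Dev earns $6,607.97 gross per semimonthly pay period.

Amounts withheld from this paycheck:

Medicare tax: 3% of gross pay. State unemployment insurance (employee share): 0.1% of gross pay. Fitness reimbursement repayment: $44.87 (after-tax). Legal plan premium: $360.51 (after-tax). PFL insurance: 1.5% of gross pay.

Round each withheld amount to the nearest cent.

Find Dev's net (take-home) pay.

Medicare tax: $6,607.97 × 0.03 = $198.24
PFL insurance: $6,607.97 × 0.015 = $99.12
State unemployment insurance (employee share): $6,607.97 × 0.001 = $6.61
Legal plan premium: $360.51
Fitness reimbursement repayment: $44.87
Total deductions = $198.24 + $99.12 + $6.61 + $360.51 + $44.87 = $709.35
Net pay = $6,607.97 − $709.35 = $5,898.62

$5,898.62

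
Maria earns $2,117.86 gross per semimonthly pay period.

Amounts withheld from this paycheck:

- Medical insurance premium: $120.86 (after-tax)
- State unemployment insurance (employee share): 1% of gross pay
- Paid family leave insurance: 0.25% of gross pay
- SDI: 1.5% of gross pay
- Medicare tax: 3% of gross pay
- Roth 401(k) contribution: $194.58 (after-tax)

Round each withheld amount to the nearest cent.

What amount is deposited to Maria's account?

$1,680.64

Paid family leave insurance: $2,117.86 × 0.0025 = $5.29
Medicare tax: $2,117.86 × 0.03 = $63.54
SDI: $2,117.86 × 0.015 = $31.77
State unemployment insurance (employee share): $2,117.86 × 0.01 = $21.18
Roth 401(k) contribution: $194.58
Medical insurance premium: $120.86
Total deductions = $5.29 + $63.54 + $31.77 + $21.18 + $194.58 + $120.86 = $437.22
Net pay = $2,117.86 − $437.22 = $1,680.64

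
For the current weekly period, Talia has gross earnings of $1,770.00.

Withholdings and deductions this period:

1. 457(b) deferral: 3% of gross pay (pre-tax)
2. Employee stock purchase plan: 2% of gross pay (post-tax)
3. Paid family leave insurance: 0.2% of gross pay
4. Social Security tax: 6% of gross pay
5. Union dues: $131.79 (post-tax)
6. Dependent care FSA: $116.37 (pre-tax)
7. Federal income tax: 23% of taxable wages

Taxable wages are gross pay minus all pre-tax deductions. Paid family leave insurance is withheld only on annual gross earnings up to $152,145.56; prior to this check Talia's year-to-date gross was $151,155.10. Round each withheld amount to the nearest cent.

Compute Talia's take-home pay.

457(b) deferral: $1,770.00 × 0.03 = $53.10
Dependent care FSA: $116.37
Pre-tax total = $53.10 + $116.37 = $169.47
Taxable wages = $1,770.00 − $169.47 = $1,600.53
Federal income tax: $1,600.53 × 0.23 = $368.12
Paid family leave insurance: only $152,145.56 − $151,155.10 = $990.46 of this check is subject → $990.46 × 0.002 = $1.98
Social Security tax: $1,770.00 × 0.06 = $106.20
Employee stock purchase plan: $1,770.00 × 0.02 = $35.40
Union dues: $131.79
Total deductions = $53.10 + $116.37 + $368.12 + $1.98 + $106.20 + $35.40 + $131.79 = $812.96
Net pay = $1,770.00 − $812.96 = $957.04

$957.04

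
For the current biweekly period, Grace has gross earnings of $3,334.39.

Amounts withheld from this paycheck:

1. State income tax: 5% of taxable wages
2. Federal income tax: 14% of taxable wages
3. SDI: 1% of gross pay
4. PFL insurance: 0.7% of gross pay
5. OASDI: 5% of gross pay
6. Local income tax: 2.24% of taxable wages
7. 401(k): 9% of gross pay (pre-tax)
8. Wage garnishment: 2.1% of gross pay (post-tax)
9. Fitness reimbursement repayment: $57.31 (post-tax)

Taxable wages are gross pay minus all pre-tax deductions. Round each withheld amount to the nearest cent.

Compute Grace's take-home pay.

$2,039.08

401(k): $3,334.39 × 0.09 = $300.10
Taxable wages = $3,334.39 − $300.10 = $3,034.29
Federal income tax: $3,034.29 × 0.14 = $424.80
Local income tax: $3,034.29 × 0.0224 = $67.97
State income tax: $3,034.29 × 0.05 = $151.71
OASDI: $3,334.39 × 0.05 = $166.72
SDI: $3,334.39 × 0.01 = $33.34
PFL insurance: $3,334.39 × 0.007 = $23.34
Wage garnishment: $3,334.39 × 0.021 = $70.02
Fitness reimbursement repayment: $57.31
Total deductions = $300.10 + $424.80 + $67.97 + $151.71 + $166.72 + $33.34 + $23.34 + $70.02 + $57.31 = $1,295.31
Net pay = $3,334.39 − $1,295.31 = $2,039.08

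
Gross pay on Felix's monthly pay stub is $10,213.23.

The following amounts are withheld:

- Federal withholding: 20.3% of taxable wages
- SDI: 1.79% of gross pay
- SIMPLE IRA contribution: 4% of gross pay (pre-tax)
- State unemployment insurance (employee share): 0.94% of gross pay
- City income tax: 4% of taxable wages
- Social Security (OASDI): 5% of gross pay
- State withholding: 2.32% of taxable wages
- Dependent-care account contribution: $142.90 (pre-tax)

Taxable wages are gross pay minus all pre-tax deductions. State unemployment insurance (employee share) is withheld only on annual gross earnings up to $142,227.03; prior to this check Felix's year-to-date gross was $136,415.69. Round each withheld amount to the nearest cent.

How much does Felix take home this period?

Dependent-care account contribution: $142.90
SIMPLE IRA contribution: $10,213.23 × 0.04 = $408.53
Pre-tax total = $142.90 + $408.53 = $551.43
Taxable wages = $10,213.23 − $551.43 = $9,661.80
State withholding: $9,661.80 × 0.0232 = $224.15
City income tax: $9,661.80 × 0.04 = $386.47
Federal withholding: $9,661.80 × 0.203 = $1,961.35
Social Security (OASDI): $10,213.23 × 0.05 = $510.66
State unemployment insurance (employee share): only $142,227.03 − $136,415.69 = $5,811.34 of this check is subject → $5,811.34 × 0.0094 = $54.63
SDI: $10,213.23 × 0.0179 = $182.82
Total deductions = $142.90 + $408.53 + $224.15 + $386.47 + $1,961.35 + $510.66 + $54.63 + $182.82 = $3,871.51
Net pay = $10,213.23 − $3,871.51 = $6,341.72

$6,341.72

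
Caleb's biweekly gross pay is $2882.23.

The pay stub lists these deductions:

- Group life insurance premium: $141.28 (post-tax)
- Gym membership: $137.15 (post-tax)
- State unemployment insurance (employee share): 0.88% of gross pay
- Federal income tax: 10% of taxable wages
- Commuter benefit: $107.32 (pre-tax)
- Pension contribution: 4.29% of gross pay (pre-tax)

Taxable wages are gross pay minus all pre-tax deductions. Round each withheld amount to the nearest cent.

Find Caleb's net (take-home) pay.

$2082.34

Commuter benefit: $107.32
Pension contribution: $2882.23 × 0.0429 = $123.65
Pre-tax total = $107.32 + $123.65 = $230.97
Taxable wages = $2882.23 − $230.97 = $2651.26
Federal income tax: $2651.26 × 0.1 = $265.13
State unemployment insurance (employee share): $2882.23 × 0.0088 = $25.36
Group life insurance premium: $141.28
Gym membership: $137.15
Total deductions = $107.32 + $123.65 + $265.13 + $25.36 + $141.28 + $137.15 = $799.89
Net pay = $2882.23 − $799.89 = $2082.34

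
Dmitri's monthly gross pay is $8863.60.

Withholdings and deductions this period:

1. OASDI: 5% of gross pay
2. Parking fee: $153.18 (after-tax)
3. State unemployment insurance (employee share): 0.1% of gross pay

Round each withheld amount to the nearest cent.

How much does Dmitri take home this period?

State unemployment insurance (employee share): $8863.60 × 0.001 = $8.86
OASDI: $8863.60 × 0.05 = $443.18
Parking fee: $153.18
Total deductions = $8.86 + $443.18 + $153.18 = $605.22
Net pay = $8863.60 − $605.22 = $8258.38

$8258.38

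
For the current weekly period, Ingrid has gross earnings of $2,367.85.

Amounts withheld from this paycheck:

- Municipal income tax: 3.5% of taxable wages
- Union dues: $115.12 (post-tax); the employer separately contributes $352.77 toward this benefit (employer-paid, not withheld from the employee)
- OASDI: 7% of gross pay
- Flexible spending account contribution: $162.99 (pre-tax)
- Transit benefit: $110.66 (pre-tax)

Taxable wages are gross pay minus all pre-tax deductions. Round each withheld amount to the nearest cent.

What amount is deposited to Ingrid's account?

$1,740.03

Flexible spending account contribution: $162.99
Transit benefit: $110.66
Pre-tax total = $162.99 + $110.66 = $273.65
Taxable wages = $2,367.85 − $273.65 = $2,094.20
Municipal income tax: $2,094.20 × 0.035 = $73.30
OASDI: $2,367.85 × 0.07 = $165.75
Union dues: $115.12
(Employer's $352.77 toward union dues is not withheld from the employee.)
Total deductions = $162.99 + $110.66 + $73.30 + $165.75 + $115.12 = $627.82
Net pay = $2,367.85 − $627.82 = $1,740.03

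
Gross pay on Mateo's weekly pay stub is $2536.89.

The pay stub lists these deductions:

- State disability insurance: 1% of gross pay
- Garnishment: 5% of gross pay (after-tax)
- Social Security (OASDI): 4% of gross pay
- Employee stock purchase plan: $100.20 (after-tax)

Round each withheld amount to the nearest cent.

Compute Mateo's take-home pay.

Social Security (OASDI): $2536.89 × 0.04 = $101.48
State disability insurance: $2536.89 × 0.01 = $25.37
Employee stock purchase plan: $100.20
Garnishment: $2536.89 × 0.05 = $126.84
Total deductions = $101.48 + $25.37 + $100.20 + $126.84 = $353.89
Net pay = $2536.89 − $353.89 = $2183.00

$2183.00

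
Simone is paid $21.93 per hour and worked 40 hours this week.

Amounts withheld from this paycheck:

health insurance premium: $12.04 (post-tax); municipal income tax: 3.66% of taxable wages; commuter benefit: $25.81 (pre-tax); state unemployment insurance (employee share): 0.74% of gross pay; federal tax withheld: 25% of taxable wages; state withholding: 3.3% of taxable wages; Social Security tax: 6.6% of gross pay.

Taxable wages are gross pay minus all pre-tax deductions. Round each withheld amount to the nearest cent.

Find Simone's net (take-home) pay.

Gross pay: 40 × $21.93 = $877.20
Commuter benefit: $25.81
Taxable wages = $877.20 − $25.81 = $851.39
State withholding: $851.39 × 0.033 = $28.10
Federal tax withheld: $851.39 × 0.25 = $212.85
Municipal income tax: $851.39 × 0.0366 = $31.16
Social Security tax: $877.20 × 0.066 = $57.90
State unemployment insurance (employee share): $877.20 × 0.0074 = $6.49
Health insurance premium: $12.04
Total deductions = $25.81 + $28.10 + $212.85 + $31.16 + $57.90 + $6.49 + $12.04 = $374.35
Net pay = $877.20 − $374.35 = $502.85

$502.85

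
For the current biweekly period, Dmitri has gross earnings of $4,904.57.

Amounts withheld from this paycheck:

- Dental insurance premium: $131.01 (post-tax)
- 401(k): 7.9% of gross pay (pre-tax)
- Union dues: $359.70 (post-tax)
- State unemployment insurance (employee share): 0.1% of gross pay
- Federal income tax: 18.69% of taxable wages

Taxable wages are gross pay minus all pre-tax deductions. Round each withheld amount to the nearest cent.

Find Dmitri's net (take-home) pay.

401(k): $4,904.57 × 0.079 = $387.46
Taxable wages = $4,904.57 − $387.46 = $4,517.11
Federal income tax: $4,517.11 × 0.1869 = $844.25
State unemployment insurance (employee share): $4,904.57 × 0.001 = $4.90
Dental insurance premium: $131.01
Union dues: $359.70
Total deductions = $387.46 + $844.25 + $4.90 + $131.01 + $359.70 = $1,727.32
Net pay = $4,904.57 − $1,727.32 = $3,177.25

$3,177.25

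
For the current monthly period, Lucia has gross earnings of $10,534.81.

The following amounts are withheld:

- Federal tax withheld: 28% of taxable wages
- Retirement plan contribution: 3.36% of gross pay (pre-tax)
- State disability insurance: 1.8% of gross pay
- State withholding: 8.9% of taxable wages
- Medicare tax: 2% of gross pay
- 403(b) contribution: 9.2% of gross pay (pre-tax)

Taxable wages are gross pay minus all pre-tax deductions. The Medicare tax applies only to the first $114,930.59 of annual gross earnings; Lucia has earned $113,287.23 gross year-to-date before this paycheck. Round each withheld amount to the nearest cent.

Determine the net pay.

$5,590.04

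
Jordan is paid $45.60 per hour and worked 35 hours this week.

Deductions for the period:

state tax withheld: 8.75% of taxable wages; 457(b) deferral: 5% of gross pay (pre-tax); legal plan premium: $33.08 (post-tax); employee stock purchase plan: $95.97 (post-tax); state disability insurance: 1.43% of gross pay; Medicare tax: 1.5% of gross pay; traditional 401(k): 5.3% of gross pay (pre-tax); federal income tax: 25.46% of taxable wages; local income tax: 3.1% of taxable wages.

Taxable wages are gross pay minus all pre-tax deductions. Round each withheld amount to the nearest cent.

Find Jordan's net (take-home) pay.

$721.66

Gross pay: 35 × $45.60 = $1596.00
457(b) deferral: $1596.00 × 0.05 = $79.80
Traditional 401(k): $1596.00 × 0.053 = $84.59
Pre-tax total = $79.80 + $84.59 = $164.39
Taxable wages = $1596.00 − $164.39 = $1431.61
Federal income tax: $1431.61 × 0.2546 = $364.49
State tax withheld: $1431.61 × 0.0875 = $125.27
Local income tax: $1431.61 × 0.031 = $44.38
Medicare tax: $1596.00 × 0.015 = $23.94
State disability insurance: $1596.00 × 0.0143 = $22.82
Legal plan premium: $33.08
Employee stock purchase plan: $95.97
Total deductions = $79.80 + $84.59 + $364.49 + $125.27 + $44.38 + $23.94 + $22.82 + $33.08 + $95.97 = $874.34
Net pay = $1596.00 − $874.34 = $721.66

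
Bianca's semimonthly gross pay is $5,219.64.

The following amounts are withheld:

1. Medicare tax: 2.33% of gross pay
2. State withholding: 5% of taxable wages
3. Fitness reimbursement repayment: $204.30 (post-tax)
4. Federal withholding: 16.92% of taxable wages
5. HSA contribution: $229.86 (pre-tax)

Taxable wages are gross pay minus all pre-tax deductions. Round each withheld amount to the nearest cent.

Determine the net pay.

HSA contribution: $229.86
Taxable wages = $5,219.64 − $229.86 = $4,989.78
State withholding: $4,989.78 × 0.05 = $249.49
Federal withholding: $4,989.78 × 0.1692 = $844.27
Medicare tax: $5,219.64 × 0.0233 = $121.62
Fitness reimbursement repayment: $204.30
Total deductions = $229.86 + $249.49 + $844.27 + $121.62 + $204.30 = $1,649.54
Net pay = $5,219.64 − $1,649.54 = $3,570.10

$3,570.10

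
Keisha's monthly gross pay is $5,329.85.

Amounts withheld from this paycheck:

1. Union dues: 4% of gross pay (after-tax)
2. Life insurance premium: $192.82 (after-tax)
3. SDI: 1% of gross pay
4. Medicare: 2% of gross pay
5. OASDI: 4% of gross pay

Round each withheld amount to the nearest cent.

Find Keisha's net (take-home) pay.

SDI: $5,329.85 × 0.01 = $53.30
OASDI: $5,329.85 × 0.04 = $213.19
Medicare: $5,329.85 × 0.02 = $106.60
Union dues: $5,329.85 × 0.04 = $213.19
Life insurance premium: $192.82
Total deductions = $53.30 + $213.19 + $106.60 + $213.19 + $192.82 = $779.10
Net pay = $5,329.85 − $779.10 = $4,550.75

$4,550.75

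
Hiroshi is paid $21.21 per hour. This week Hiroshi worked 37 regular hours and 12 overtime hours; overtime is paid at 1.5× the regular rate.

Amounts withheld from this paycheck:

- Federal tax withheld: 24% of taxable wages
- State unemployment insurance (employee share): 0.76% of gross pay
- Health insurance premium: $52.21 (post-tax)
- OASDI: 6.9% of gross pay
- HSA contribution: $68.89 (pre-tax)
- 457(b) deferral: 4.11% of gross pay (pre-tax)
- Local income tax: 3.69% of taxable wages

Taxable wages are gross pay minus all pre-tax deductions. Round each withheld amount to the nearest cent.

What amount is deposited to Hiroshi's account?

$617.48

Regular pay: 37 × $21.21 = $784.77
Overtime pay: 12 × $21.21 × 1.5 = $381.78
Gross pay = $784.77 + $381.78 = $1166.55
457(b) deferral: $1166.55 × 0.0411 = $47.95
HSA contribution: $68.89
Pre-tax total = $47.95 + $68.89 = $116.84
Taxable wages = $1166.55 − $116.84 = $1049.71
Local income tax: $1049.71 × 0.0369 = $38.73
Federal tax withheld: $1049.71 × 0.24 = $251.93
OASDI: $1166.55 × 0.069 = $80.49
State unemployment insurance (employee share): $1166.55 × 0.0076 = $8.87
Health insurance premium: $52.21
Total deductions = $47.95 + $68.89 + $38.73 + $251.93 + $80.49 + $8.87 + $52.21 = $549.07
Net pay = $1166.55 − $549.07 = $617.48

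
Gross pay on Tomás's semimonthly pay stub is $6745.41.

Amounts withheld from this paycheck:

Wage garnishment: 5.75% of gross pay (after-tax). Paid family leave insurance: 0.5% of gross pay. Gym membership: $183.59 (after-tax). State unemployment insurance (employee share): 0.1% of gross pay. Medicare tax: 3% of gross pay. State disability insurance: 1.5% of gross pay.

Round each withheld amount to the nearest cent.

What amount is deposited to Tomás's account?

State unemployment insurance (employee share): $6745.41 × 0.001 = $6.75
State disability insurance: $6745.41 × 0.015 = $101.18
Paid family leave insurance: $6745.41 × 0.005 = $33.73
Medicare tax: $6745.41 × 0.03 = $202.36
Wage garnishment: $6745.41 × 0.0575 = $387.86
Gym membership: $183.59
Total deductions = $6.75 + $101.18 + $33.73 + $202.36 + $387.86 + $183.59 = $915.47
Net pay = $6745.41 − $915.47 = $5829.94

$5829.94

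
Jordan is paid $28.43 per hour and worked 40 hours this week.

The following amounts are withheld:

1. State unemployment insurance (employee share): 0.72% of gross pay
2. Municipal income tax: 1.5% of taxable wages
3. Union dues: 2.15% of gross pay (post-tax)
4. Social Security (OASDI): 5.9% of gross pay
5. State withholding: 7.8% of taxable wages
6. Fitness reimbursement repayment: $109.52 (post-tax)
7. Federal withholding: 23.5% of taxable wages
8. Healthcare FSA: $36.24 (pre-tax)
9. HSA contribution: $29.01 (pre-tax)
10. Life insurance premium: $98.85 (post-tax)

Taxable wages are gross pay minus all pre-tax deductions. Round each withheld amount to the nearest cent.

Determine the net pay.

$412.25

Gross pay: 40 × $28.43 = $1,137.20
Healthcare FSA: $36.24
HSA contribution: $29.01
Pre-tax total = $36.24 + $29.01 = $65.25
Taxable wages = $1,137.20 − $65.25 = $1,071.95
Federal withholding: $1,071.95 × 0.235 = $251.91
Municipal income tax: $1,071.95 × 0.015 = $16.08
State withholding: $1,071.95 × 0.078 = $83.61
Social Security (OASDI): $1,137.20 × 0.059 = $67.09
State unemployment insurance (employee share): $1,137.20 × 0.0072 = $8.19
Life insurance premium: $98.85
Fitness reimbursement repayment: $109.52
Union dues: $1,137.20 × 0.0215 = $24.45
Total deductions = $36.24 + $29.01 + $251.91 + $16.08 + $83.61 + $67.09 + $8.19 + $98.85 + $109.52 + $24.45 = $724.95
Net pay = $1,137.20 − $724.95 = $412.25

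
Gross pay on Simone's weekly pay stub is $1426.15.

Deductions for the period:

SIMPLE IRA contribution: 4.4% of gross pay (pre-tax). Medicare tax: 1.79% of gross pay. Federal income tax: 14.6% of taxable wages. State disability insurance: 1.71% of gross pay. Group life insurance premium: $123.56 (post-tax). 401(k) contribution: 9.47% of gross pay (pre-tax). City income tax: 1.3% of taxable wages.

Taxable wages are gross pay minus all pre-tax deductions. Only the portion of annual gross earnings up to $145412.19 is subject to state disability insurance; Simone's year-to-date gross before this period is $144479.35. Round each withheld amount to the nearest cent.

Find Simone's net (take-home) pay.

$867.99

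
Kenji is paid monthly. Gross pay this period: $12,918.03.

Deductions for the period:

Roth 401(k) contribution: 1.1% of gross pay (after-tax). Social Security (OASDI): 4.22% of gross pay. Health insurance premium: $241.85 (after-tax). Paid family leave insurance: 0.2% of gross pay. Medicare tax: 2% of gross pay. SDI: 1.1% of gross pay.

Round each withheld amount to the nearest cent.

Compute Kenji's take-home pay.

SDI: $12,918.03 × 0.011 = $142.10
Social Security (OASDI): $12,918.03 × 0.0422 = $545.14
Medicare tax: $12,918.03 × 0.02 = $258.36
Paid family leave insurance: $12,918.03 × 0.002 = $25.84
Health insurance premium: $241.85
Roth 401(k) contribution: $12,918.03 × 0.011 = $142.10
Total deductions = $142.10 + $545.14 + $258.36 + $25.84 + $241.85 + $142.10 = $1,355.39
Net pay = $12,918.03 − $1,355.39 = $11,562.64

$11,562.64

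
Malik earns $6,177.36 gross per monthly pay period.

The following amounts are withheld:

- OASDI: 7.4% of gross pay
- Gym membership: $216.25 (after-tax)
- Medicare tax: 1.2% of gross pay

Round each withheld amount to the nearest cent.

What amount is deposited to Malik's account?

OASDI: $6,177.36 × 0.074 = $457.12
Medicare tax: $6,177.36 × 0.012 = $74.13
Gym membership: $216.25
Total deductions = $457.12 + $74.13 + $216.25 = $747.50
Net pay = $6,177.36 − $747.50 = $5,429.86

$5,429.86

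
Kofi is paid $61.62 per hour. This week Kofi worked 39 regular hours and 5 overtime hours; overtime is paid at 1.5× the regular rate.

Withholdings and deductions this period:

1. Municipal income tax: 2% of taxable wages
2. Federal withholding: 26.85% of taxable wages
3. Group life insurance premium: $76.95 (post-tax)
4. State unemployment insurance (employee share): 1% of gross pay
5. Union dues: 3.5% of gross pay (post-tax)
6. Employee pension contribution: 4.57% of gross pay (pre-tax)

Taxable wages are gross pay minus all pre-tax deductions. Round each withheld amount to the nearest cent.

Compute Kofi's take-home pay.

$1,739.62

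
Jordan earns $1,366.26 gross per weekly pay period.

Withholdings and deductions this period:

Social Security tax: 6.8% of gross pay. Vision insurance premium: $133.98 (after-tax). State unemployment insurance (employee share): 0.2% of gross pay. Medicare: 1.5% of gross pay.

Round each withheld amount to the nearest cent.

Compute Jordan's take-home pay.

Social Security tax: $1,366.26 × 0.068 = $92.91
State unemployment insurance (employee share): $1,366.26 × 0.002 = $2.73
Medicare: $1,366.26 × 0.015 = $20.49
Vision insurance premium: $133.98
Total deductions = $92.91 + $2.73 + $20.49 + $133.98 = $250.11
Net pay = $1,366.26 − $250.11 = $1,116.15

$1,116.15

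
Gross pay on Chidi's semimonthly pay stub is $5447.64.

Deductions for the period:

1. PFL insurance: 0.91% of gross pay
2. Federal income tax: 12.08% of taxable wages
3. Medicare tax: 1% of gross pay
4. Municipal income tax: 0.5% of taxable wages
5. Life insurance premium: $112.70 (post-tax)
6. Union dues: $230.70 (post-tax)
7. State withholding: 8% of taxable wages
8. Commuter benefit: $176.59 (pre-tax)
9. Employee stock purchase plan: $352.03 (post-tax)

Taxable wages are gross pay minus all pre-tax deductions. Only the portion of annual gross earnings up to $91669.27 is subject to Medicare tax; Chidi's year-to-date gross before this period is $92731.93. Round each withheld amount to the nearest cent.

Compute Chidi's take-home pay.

$3441.27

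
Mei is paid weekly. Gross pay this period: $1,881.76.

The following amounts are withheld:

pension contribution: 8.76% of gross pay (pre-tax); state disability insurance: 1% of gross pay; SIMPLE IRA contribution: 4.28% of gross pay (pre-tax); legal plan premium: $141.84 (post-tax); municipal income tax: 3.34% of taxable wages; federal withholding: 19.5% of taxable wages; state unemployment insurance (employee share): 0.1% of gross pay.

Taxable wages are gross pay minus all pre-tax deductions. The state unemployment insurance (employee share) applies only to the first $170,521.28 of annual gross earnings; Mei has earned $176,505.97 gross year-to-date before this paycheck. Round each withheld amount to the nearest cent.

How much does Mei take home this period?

$1,101.97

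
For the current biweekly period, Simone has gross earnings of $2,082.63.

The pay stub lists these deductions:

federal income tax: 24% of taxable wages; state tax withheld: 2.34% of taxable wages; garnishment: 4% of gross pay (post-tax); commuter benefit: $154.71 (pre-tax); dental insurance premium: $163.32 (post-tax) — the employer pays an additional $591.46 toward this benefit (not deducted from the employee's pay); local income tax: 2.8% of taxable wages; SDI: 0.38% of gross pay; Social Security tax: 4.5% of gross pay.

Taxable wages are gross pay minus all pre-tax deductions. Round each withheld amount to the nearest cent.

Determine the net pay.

$1,017.87

Commuter benefit: $154.71
Taxable wages = $2,082.63 − $154.71 = $1,927.92
Federal income tax: $1,927.92 × 0.24 = $462.70
State tax withheld: $1,927.92 × 0.0234 = $45.11
Local income tax: $1,927.92 × 0.028 = $53.98
Social Security tax: $2,082.63 × 0.045 = $93.72
SDI: $2,082.63 × 0.0038 = $7.91
Garnishment: $2,082.63 × 0.04 = $83.31
Dental insurance premium: $163.32
(Employer's $591.46 toward dental insurance premium is not withheld from the employee.)
Total deductions = $154.71 + $462.70 + $45.11 + $53.98 + $93.72 + $7.91 + $83.31 + $163.32 = $1,064.76
Net pay = $2,082.63 − $1,064.76 = $1,017.87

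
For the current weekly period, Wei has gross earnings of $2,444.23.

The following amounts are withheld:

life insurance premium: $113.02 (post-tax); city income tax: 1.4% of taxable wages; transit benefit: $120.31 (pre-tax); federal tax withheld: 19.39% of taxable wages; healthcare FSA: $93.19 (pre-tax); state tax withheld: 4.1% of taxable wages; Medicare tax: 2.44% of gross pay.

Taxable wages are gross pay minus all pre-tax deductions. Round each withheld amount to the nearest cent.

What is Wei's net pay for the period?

$1,502.84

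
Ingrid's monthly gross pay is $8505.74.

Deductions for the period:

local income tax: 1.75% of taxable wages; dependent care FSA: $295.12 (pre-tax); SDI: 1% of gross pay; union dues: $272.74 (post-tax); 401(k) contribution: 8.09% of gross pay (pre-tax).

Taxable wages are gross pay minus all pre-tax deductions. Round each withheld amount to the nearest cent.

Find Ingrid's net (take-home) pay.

401(k) contribution: $8505.74 × 0.0809 = $688.11
Dependent care FSA: $295.12
Pre-tax total = $688.11 + $295.12 = $983.23
Taxable wages = $8505.74 − $983.23 = $7522.51
Local income tax: $7522.51 × 0.0175 = $131.64
SDI: $8505.74 × 0.01 = $85.06
Union dues: $272.74
Total deductions = $688.11 + $295.12 + $131.64 + $85.06 + $272.74 = $1472.67
Net pay = $8505.74 − $1472.67 = $7033.07

$7033.07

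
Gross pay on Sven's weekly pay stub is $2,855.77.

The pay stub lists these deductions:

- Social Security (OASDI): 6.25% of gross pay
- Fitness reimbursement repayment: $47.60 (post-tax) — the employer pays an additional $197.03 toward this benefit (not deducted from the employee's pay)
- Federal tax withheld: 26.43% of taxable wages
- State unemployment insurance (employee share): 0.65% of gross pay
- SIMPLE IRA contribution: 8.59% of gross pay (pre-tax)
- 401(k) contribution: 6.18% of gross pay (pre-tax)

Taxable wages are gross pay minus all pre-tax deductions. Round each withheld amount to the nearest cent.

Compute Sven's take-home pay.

SIMPLE IRA contribution: $2,855.77 × 0.0859 = $245.31
401(k) contribution: $2,855.77 × 0.0618 = $176.49
Pre-tax total = $245.31 + $176.49 = $421.80
Taxable wages = $2,855.77 − $421.80 = $2,433.97
Federal tax withheld: $2,433.97 × 0.2643 = $643.30
Social Security (OASDI): $2,855.77 × 0.0625 = $178.49
State unemployment insurance (employee share): $2,855.77 × 0.0065 = $18.56
Fitness reimbursement repayment: $47.60
(Employer's $197.03 toward fitness reimbursement repayment is not withheld from the employee.)
Total deductions = $245.31 + $176.49 + $643.30 + $178.49 + $18.56 + $47.60 = $1,309.75
Net pay = $2,855.77 − $1,309.75 = $1,546.02

$1,546.02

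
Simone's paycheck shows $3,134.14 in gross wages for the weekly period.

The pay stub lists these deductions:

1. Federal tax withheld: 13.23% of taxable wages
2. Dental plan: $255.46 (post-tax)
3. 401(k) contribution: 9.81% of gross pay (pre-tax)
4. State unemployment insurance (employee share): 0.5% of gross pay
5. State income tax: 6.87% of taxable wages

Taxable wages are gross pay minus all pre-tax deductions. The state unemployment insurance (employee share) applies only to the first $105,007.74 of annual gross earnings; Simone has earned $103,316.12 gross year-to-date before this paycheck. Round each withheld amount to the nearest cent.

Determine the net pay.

$1,994.60

401(k) contribution: $3,134.14 × 0.0981 = $307.46
Taxable wages = $3,134.14 − $307.46 = $2,826.68
Federal tax withheld: $2,826.68 × 0.1323 = $373.97
State income tax: $2,826.68 × 0.0687 = $194.19
State unemployment insurance (employee share): only $105,007.74 − $103,316.12 = $1,691.62 of this check is subject → $1,691.62 × 0.005 = $8.46
Dental plan: $255.46
Total deductions = $307.46 + $373.97 + $194.19 + $8.46 + $255.46 = $1,139.54
Net pay = $3,134.14 − $1,139.54 = $1,994.60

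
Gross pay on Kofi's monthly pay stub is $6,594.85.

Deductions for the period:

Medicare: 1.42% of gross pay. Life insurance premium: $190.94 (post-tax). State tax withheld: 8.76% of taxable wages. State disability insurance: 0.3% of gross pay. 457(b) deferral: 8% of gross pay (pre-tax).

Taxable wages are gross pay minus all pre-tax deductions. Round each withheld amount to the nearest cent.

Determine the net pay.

$5,231.40

457(b) deferral: $6,594.85 × 0.08 = $527.59
Taxable wages = $6,594.85 − $527.59 = $6,067.26
State tax withheld: $6,067.26 × 0.0876 = $531.49
Medicare: $6,594.85 × 0.0142 = $93.65
State disability insurance: $6,594.85 × 0.003 = $19.78
Life insurance premium: $190.94
Total deductions = $527.59 + $531.49 + $93.65 + $19.78 + $190.94 = $1,363.45
Net pay = $6,594.85 − $1,363.45 = $5,231.40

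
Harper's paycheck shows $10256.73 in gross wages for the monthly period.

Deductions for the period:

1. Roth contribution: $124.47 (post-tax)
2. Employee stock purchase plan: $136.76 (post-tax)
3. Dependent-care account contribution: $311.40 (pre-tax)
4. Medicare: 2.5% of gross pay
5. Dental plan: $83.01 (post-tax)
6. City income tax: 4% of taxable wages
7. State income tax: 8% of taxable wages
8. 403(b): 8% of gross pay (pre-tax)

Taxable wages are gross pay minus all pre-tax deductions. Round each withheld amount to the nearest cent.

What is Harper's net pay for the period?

403(b): $10256.73 × 0.08 = $820.54
Dependent-care account contribution: $311.40
Pre-tax total = $820.54 + $311.40 = $1131.94
Taxable wages = $10256.73 − $1131.94 = $9124.79
State income tax: $9124.79 × 0.08 = $729.98
City income tax: $9124.79 × 0.04 = $364.99
Medicare: $10256.73 × 0.025 = $256.42
Employee stock purchase plan: $136.76
Dental plan: $83.01
Roth contribution: $124.47
Total deductions = $820.54 + $311.40 + $729.98 + $364.99 + $256.42 + $136.76 + $83.01 + $124.47 = $2827.57
Net pay = $10256.73 − $2827.57 = $7429.16

$7429.16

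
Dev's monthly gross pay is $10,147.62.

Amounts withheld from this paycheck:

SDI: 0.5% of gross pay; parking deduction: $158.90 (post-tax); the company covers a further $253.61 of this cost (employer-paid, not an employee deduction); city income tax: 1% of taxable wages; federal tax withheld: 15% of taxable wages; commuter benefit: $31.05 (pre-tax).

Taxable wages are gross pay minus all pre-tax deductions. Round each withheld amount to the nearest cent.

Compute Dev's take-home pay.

$8,288.27

Commuter benefit: $31.05
Taxable wages = $10,147.62 − $31.05 = $10,116.57
Federal tax withheld: $10,116.57 × 0.15 = $1,517.49
City income tax: $10,116.57 × 0.01 = $101.17
SDI: $10,147.62 × 0.005 = $50.74
Parking deduction: $158.90
(Employer's $253.61 toward parking deduction is not withheld from the employee.)
Total deductions = $31.05 + $1,517.49 + $101.17 + $50.74 + $158.90 = $1,859.35
Net pay = $10,147.62 − $1,859.35 = $8,288.27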